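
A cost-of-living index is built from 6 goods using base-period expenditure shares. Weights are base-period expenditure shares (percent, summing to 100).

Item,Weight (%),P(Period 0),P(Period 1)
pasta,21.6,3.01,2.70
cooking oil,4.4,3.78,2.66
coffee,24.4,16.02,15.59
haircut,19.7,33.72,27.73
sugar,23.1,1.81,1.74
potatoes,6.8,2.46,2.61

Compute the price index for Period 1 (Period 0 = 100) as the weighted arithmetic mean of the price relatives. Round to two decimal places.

91.84

pasta: 21.6 × (2.70/3.01) = 21.6 × 0.897010 = 19.3754
cooking oil: 4.4 × (2.66/3.78) = 4.4 × 0.703704 = 3.0963
coffee: 24.4 × (15.59/16.02) = 24.4 × 0.973159 = 23.7451
haircut: 19.7 × (27.73/33.72) = 19.7 × 0.822361 = 16.2005
sugar: 23.1 × (1.74/1.81) = 23.1 × 0.961326 = 22.2066
potatoes: 6.8 × (2.61/2.46) = 6.8 × 1.060976 = 7.2146
Index = Σ wᵢ·(p₁ᵢ/p₀ᵢ) = 19.3754 + 3.0963 + 23.7451 + 16.2005 + 22.2066 + 7.2146 = 91.8385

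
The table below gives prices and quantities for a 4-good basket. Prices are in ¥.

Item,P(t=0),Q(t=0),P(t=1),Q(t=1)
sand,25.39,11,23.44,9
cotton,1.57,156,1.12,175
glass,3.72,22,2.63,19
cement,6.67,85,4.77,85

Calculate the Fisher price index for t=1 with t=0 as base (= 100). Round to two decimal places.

Laspeyres component (base-period weights):
ΣP(t=1)Q(t=0) = 23.44×11 + 1.12×156 + 2.63×22 + 4.77×85 = 257.84 + 174.72 + 57.86 + 405.45 = 895.87
ΣP(t=0)Q(t=0) = 25.39×11 + 1.57×156 + 3.72×22 + 6.67×85 = 279.29 + 244.92 + 81.84 + 566.95 = 1173
L = 895.87 / 1173 × 100 = 76.3743
Paasche component (current-period weights):
ΣP(t=1)Q(t=1) = 23.44×9 + 1.12×175 + 2.63×19 + 4.77×85 = 210.96 + 196 + 49.97 + 405.45 = 862.38
ΣP(t=0)Q(t=1) = 25.39×9 + 1.57×175 + 3.72×19 + 6.67×85 = 228.51 + 274.75 + 70.68 + 566.95 = 1140.89
P = 862.38 / 1140.89 × 100 = 75.5884
Fisher = √(L × P) = √(76.3743 × 75.5884) = 75.9803

75.98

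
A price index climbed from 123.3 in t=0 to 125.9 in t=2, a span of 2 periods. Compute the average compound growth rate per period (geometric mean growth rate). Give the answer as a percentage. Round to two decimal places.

Growth factor = (125.9/123.3)^(1/2) = (1.021087)^(1/2) = 1.010488
Growth rate = 1.010488 − 1 = 0.010488 = 1.0488%

1.05%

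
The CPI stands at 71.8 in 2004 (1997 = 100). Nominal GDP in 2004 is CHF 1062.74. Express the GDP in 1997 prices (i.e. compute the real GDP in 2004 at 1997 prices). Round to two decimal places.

Real = Nominal ÷ (Index/100) = 1062.74 ÷ (71.8/100)
     = 1062.74 ÷ 0.718 = 1480.1393

1480.14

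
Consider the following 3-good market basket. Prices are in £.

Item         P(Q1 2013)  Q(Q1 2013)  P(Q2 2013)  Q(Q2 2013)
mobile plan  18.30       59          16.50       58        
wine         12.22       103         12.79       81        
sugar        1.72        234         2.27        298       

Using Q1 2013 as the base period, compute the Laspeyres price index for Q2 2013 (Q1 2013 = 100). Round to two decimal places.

Laspeyres price index uses base-period quantities as weights.
ΣP(Q2 2013)·Q(Q1 2013) = 16.50×59 + 12.79×103 + 2.27×234 = 973.5 + 1317.37 + 531.18 = 2822.05
ΣP(Q1 2013)·Q(Q1 2013) = 18.30×59 + 12.22×103 + 1.72×234 = 1079.7 + 1258.66 + 402.48 = 2740.84
Index = 2822.05 / 2740.84 × 100 = 102.9630

102.96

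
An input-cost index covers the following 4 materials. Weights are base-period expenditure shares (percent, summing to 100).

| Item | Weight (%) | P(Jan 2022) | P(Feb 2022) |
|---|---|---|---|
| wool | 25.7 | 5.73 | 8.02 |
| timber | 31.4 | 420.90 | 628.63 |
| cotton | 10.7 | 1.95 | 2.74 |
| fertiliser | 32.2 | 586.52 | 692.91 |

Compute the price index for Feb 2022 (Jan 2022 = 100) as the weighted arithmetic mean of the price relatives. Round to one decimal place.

wool: 25.7 × (8.02/5.73) = 25.7 × 1.399651 = 35.9710
timber: 31.4 × (628.63/420.90) = 31.4 × 1.493538 = 46.8971
cotton: 10.7 × (2.74/1.95) = 10.7 × 1.405128 = 15.0349
fertiliser: 32.2 × (692.91/586.52) = 32.2 × 1.181392 = 38.0408
Index = Σ wᵢ·(p₁ᵢ/p₀ᵢ) = 35.9710 + 46.8971 + 15.0349 + 38.0408 = 135.9438

135.9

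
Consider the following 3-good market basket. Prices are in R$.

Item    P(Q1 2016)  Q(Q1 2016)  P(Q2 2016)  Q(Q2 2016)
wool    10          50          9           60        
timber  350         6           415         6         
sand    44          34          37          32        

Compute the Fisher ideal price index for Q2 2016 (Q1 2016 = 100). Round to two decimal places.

Laspeyres component (base-period weights):
ΣP(Q2 2016)Q(Q1 2016) = 9×50 + 415×6 + 37×34 = 450 + 2490 + 1258 = 4198
ΣP(Q1 2016)Q(Q1 2016) = 10×50 + 350×6 + 44×34 = 500 + 2100 + 1496 = 4096
L = 4198 / 4096 × 100 = 102.4902
Paasche component (current-period weights):
ΣP(Q2 2016)Q(Q2 2016) = 9×60 + 415×6 + 37×32 = 540 + 2490 + 1184 = 4214
ΣP(Q1 2016)Q(Q2 2016) = 10×60 + 350×6 + 44×32 = 600 + 2100 + 1408 = 4108
P = 4214 / 4108 × 100 = 102.5803
Fisher = √(L × P) = √(102.4902 × 102.5803) = 102.5353

102.54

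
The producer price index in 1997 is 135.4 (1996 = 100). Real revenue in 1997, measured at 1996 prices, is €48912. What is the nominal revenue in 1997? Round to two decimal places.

66226.85

Nominal = Real × (Index/100) = 48912 × (135.4/100)
        = 48912 × 1.354 = 66226.8480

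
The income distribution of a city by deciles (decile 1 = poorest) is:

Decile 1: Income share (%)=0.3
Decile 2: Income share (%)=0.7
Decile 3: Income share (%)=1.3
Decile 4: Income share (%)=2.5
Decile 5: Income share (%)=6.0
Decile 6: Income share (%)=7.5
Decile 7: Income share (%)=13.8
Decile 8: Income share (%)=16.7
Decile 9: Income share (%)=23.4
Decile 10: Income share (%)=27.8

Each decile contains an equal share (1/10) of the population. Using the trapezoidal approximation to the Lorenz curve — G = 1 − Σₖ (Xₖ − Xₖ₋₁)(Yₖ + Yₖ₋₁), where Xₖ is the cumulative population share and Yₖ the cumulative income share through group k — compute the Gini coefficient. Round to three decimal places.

0.519

Cumulative income shares Yₖ: 0.0030, 0.0100, 0.0230, 0.0480, 0.1080, 0.1830, 0.3210, 0.4880, 0.7220, 1.0000
Σ (Xₖ−Xₖ₋₁)(Yₖ+Yₖ₋₁) = (1/10)(0.0030+0.0000) + (1/10)(0.0100+0.0030) + (1/10)(0.0230+0.0100) + (1/10)(0.0480+0.0230) + (1/10)(0.1080+0.0480) + (1/10)(0.1830+0.1080) + (1/10)(0.3210+0.1830) + (1/10)(0.4880+0.3210) + (1/10)(0.7220+0.4880) + (1/10)(1.0000+0.7220)
  = 0.0003 + 0.0013 + 0.0033 + 0.0071 + 0.0156 + 0.0291 + 0.0504 + 0.0809 + 0.1210 + 0.1722 = 0.4812
G = 1 − 0.4812 = 0.5188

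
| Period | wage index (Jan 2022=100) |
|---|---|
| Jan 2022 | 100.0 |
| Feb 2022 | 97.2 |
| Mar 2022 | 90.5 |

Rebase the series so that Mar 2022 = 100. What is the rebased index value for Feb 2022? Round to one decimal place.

Rebased(Feb 2022) = 97.2 / 90.5 × 100 = 107.4033

107.4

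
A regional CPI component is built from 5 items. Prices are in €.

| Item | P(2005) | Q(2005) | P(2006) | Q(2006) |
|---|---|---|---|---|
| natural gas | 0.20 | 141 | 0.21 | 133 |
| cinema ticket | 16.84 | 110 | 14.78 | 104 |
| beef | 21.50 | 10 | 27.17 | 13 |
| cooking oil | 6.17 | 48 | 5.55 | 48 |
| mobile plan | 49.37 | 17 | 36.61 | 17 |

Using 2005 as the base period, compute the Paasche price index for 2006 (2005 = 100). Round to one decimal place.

Paasche price index uses current-period quantities as weights.
ΣP(2006)·Q(2006) = 0.21×133 + 14.78×104 + 27.17×13 + 5.55×48 + 36.61×17 = 27.93 + 1537.12 + 353.21 + 266.4 + 622.37 = 2807.03
ΣP(2005)·Q(2006) = 0.20×133 + 16.84×104 + 21.50×13 + 6.17×48 + 49.37×17 = 26.6 + 1751.36 + 279.5 + 296.16 + 839.29 = 3192.91
Index = 2807.03 / 3192.91 × 100 = 87.9145

87.9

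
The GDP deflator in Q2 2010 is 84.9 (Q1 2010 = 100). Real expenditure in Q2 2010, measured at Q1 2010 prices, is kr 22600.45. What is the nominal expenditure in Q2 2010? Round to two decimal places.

Nominal = Real × (Index/100) = 22600.45 × (84.9/100)
        = 22600.45 × 0.849 = 19187.7821

19187.78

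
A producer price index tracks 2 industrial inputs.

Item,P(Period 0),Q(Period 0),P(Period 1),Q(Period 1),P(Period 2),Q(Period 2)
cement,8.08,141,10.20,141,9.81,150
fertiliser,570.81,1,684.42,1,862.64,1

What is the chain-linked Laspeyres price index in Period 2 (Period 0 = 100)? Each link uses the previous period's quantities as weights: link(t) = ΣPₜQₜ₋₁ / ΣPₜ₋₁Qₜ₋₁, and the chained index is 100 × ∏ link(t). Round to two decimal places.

Link Period 0→Period 1:
ΣP(Period 1)Q(Period 0) = 10.20×141 + 684.42×1 = 1438.2 + 684.42 = 2122.62
ΣP(Period 0)Q(Period 0) = 8.08×141 + 570.81×1 = 1139.28 + 570.81 = 1710.09
link = 2122.62/1710.09 = 1.241233
Link Period 1→Period 2:
ΣP(Period 2)Q(Period 1) = 9.81×141 + 862.64×1 = 1383.21 + 862.64 = 2245.85
ΣP(Period 1)Q(Period 1) = 10.20×141 + 684.42×1 = 1438.2 + 684.42 = 2122.62
link = 2245.85/2122.62 = 1.058056
Chained index = 100 × 1.241233 × 1.058056 = 131.3293

131.33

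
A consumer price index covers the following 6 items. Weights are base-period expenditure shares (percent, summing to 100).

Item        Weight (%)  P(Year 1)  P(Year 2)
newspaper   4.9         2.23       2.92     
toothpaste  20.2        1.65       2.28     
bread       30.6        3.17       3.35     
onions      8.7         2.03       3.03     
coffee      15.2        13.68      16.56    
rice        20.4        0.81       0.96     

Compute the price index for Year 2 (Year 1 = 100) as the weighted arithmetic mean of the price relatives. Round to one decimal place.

122.2

newspaper: 4.9 × (2.92/2.23) = 4.9 × 1.309417 = 6.4161
toothpaste: 20.2 × (2.28/1.65) = 20.2 × 1.381818 = 27.9127
bread: 30.6 × (3.35/3.17) = 30.6 × 1.056782 = 32.3375
onions: 8.7 × (3.03/2.03) = 8.7 × 1.492611 = 12.9857
coffee: 15.2 × (16.56/13.68) = 15.2 × 1.210526 = 18.4000
rice: 20.4 × (0.96/0.81) = 20.4 × 1.185185 = 24.1778
Index = Σ wᵢ·(p₁ᵢ/p₀ᵢ) = 6.4161 + 27.9127 + 32.3375 + 12.9857 + 18.4000 + 24.1778 = 122.2299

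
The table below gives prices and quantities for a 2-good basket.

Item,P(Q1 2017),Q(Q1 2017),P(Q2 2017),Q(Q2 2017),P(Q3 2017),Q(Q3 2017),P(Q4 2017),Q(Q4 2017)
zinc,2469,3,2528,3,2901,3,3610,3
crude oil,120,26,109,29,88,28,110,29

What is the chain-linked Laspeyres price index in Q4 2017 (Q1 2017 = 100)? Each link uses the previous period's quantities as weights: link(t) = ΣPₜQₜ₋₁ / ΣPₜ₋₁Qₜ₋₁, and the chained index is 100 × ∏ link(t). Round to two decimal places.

129.12

Link Q1 2017→Q2 2017:
ΣP(Q2 2017)Q(Q1 2017) = 2528×3 + 109×26 = 7584 + 2834 = 10418
ΣP(Q1 2017)Q(Q1 2017) = 2469×3 + 120×26 = 7407 + 3120 = 10527
link = 10418/10527 = 0.989646
Link Q2 2017→Q3 2017:
ΣP(Q3 2017)Q(Q2 2017) = 2901×3 + 88×29 = 8703 + 2552 = 11255
ΣP(Q2 2017)Q(Q2 2017) = 2528×3 + 109×29 = 7584 + 3161 = 10745
link = 11255/10745 = 1.047464
Link Q3 2017→Q4 2017:
ΣP(Q4 2017)Q(Q3 2017) = 3610×3 + 110×28 = 10830 + 3080 = 13910
ΣP(Q3 2017)Q(Q3 2017) = 2901×3 + 88×28 = 8703 + 2464 = 11167
link = 13910/11167 = 1.245634
Chained index = 100 × 0.989646 × 1.047464 × 1.245634 = 129.1247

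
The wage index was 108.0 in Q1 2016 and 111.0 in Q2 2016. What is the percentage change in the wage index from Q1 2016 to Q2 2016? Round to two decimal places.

Change = (111.0 − 108.0) / 108.0 × 100
       = 3.0 / 108.0 × 100 = 2.7778%

2.78%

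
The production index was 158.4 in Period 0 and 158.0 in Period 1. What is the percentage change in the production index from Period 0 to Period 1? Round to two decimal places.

Change = (158.0 − 158.4) / 158.4 × 100
       = -0.4 / 158.4 × 100 = -0.2525%

-0.25%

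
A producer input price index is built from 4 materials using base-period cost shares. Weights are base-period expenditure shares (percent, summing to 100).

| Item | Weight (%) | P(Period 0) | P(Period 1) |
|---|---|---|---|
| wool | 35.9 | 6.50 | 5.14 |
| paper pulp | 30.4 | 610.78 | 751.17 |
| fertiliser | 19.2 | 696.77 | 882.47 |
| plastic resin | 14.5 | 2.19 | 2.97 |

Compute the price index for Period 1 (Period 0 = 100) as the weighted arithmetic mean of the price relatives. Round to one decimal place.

wool: 35.9 × (5.14/6.50) = 35.9 × 0.790769 = 28.3886
paper pulp: 30.4 × (751.17/610.78) = 30.4 × 1.229854 = 37.3876
fertiliser: 19.2 × (882.47/696.77) = 19.2 × 1.266515 = 24.3171
plastic resin: 14.5 × (2.97/2.19) = 14.5 × 1.356164 = 19.6644
Index = Σ wᵢ·(p₁ᵢ/p₀ᵢ) = 28.3886 + 37.3876 + 24.3171 + 19.6644 = 109.7576

109.8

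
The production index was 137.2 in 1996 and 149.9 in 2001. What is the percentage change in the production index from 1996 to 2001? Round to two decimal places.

Change = (149.9 − 137.2) / 137.2 × 100
       = 12.7 / 137.2 × 100 = 9.2566%

9.26%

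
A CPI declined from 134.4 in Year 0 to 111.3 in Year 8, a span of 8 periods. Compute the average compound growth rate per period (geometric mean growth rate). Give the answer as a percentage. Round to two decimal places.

Growth factor = (111.3/134.4)^(1/8) = (0.828125)^(1/8) = 0.976702
Growth rate = 0.976702 − 1 = -0.023298 = -2.3298%

-2.33%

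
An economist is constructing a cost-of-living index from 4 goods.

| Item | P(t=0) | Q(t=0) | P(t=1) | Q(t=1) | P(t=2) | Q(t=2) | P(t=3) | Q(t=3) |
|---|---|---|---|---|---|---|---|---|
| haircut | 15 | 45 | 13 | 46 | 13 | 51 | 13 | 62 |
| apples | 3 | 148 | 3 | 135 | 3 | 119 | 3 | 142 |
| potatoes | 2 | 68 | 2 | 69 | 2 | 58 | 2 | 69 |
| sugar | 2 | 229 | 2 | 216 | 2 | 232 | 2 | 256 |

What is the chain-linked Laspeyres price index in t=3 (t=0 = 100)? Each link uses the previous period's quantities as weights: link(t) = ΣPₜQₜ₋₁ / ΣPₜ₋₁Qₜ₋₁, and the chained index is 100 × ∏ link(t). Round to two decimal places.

Link t=0→t=1:
ΣP(t=1)Q(t=0) = 13×45 + 3×148 + 2×68 + 2×229 = 585 + 444 + 136 + 458 = 1623
ΣP(t=0)Q(t=0) = 15×45 + 3×148 + 2×68 + 2×229 = 675 + 444 + 136 + 458 = 1713
link = 1623/1713 = 0.947461
Link t=1→t=2:
ΣP(t=2)Q(t=1) = 13×46 + 3×135 + 2×69 + 2×216 = 598 + 405 + 138 + 432 = 1573
ΣP(t=1)Q(t=1) = 13×46 + 3×135 + 2×69 + 2×216 = 598 + 405 + 138 + 432 = 1573
link = 1573/1573 = 1.000000
Link t=2→t=3:
ΣP(t=3)Q(t=2) = 13×51 + 3×119 + 2×58 + 2×232 = 663 + 357 + 116 + 464 = 1600
ΣP(t=2)Q(t=2) = 13×51 + 3×119 + 2×58 + 2×232 = 663 + 357 + 116 + 464 = 1600
link = 1600/1600 = 1.000000
Chained index = 100 × 0.947461 × 1.000000 × 1.000000 = 94.7461

94.75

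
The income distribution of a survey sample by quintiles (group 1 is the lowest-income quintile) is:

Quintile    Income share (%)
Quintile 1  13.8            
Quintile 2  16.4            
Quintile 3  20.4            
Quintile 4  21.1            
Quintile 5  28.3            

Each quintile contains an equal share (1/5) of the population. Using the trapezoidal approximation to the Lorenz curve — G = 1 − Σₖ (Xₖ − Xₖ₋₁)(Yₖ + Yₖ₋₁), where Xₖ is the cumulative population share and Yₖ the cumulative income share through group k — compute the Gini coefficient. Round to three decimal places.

0.135

Cumulative income shares Yₖ: 0.1380, 0.3020, 0.5060, 0.7170, 1.0000
Σ (Xₖ−Xₖ₋₁)(Yₖ+Yₖ₋₁) = (1/5)(0.1380+0.0000) + (1/5)(0.3020+0.1380) + (1/5)(0.5060+0.3020) + (1/5)(0.7170+0.5060) + (1/5)(1.0000+0.7170)
  = 0.0276 + 0.0880 + 0.1616 + 0.2446 + 0.3434 = 0.8652
G = 1 − 0.8652 = 0.1348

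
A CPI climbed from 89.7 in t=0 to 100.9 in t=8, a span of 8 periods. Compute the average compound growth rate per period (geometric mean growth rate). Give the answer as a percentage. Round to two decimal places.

1.48%

Growth factor = (100.9/89.7)^(1/8) = (1.124861)^(1/8) = 1.014816
Growth rate = 1.014816 − 1 = 0.014816 = 1.4816%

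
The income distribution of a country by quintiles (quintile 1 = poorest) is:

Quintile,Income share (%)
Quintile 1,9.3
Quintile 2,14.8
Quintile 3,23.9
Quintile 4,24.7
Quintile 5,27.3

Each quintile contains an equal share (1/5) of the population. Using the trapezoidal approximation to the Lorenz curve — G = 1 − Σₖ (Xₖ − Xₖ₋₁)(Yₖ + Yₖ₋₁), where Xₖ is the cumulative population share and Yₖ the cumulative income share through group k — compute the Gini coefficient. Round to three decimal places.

0.184

Cumulative income shares Yₖ: 0.0930, 0.2410, 0.4800, 0.7270, 1.0000
Σ (Xₖ−Xₖ₋₁)(Yₖ+Yₖ₋₁) = (1/5)(0.0930+0.0000) + (1/5)(0.2410+0.0930) + (1/5)(0.4800+0.2410) + (1/5)(0.7270+0.4800) + (1/5)(1.0000+0.7270)
  = 0.0186 + 0.0668 + 0.1442 + 0.2414 + 0.3454 = 0.8164
G = 1 − 0.8164 = 0.1836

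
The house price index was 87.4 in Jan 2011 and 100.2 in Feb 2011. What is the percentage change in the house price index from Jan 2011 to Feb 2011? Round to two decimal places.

14.65%

Change = (100.2 − 87.4) / 87.4 × 100
       = 12.8 / 87.4 × 100 = 14.6453%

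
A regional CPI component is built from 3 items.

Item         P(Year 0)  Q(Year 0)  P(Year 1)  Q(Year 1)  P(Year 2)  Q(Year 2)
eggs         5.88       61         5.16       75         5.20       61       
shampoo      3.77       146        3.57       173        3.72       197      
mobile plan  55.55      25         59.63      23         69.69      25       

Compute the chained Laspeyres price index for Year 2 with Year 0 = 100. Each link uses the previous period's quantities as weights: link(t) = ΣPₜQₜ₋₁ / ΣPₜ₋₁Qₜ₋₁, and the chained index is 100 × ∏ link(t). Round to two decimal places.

Link Year 0→Year 1:
ΣP(Year 1)Q(Year 0) = 5.16×61 + 3.57×146 + 59.63×25 = 314.76 + 521.22 + 1490.75 = 2326.73
ΣP(Year 0)Q(Year 0) = 5.88×61 + 3.77×146 + 55.55×25 = 358.68 + 550.42 + 1388.75 = 2297.85
link = 2326.73/2297.85 = 1.012568
Link Year 1→Year 2:
ΣP(Year 2)Q(Year 1) = 5.20×75 + 3.72×173 + 69.69×23 = 390 + 643.56 + 1602.87 = 2636.43
ΣP(Year 1)Q(Year 1) = 5.16×75 + 3.57×173 + 59.63×23 = 387 + 617.61 + 1371.49 = 2376.1
link = 2636.43/2376.1 = 1.109562
Chained index = 100 × 1.012568 × 1.109562 = 112.3507

112.35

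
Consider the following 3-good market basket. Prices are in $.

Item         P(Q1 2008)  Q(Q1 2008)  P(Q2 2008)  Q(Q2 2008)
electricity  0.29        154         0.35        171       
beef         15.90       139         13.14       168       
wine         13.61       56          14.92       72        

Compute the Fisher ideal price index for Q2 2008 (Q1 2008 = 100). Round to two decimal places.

90.16

Laspeyres component (base-period weights):
ΣP(Q2 2008)Q(Q1 2008) = 0.35×154 + 13.14×139 + 14.92×56 = 53.9 + 1826.46 + 835.52 = 2715.88
ΣP(Q1 2008)Q(Q1 2008) = 0.29×154 + 15.90×139 + 13.61×56 = 44.66 + 2210.1 + 762.16 = 3016.92
L = 2715.88 / 3016.92 × 100 = 90.0216
Paasche component (current-period weights):
ΣP(Q2 2008)Q(Q2 2008) = 0.35×171 + 13.14×168 + 14.92×72 = 59.85 + 2207.52 + 1074.24 = 3341.61
ΣP(Q1 2008)Q(Q2 2008) = 0.29×171 + 15.90×168 + 13.61×72 = 49.59 + 2671.2 + 979.92 = 3700.71
P = 3341.61 / 3700.71 × 100 = 90.2965
Fisher = √(L × P) = √(90.0216 × 90.2965) = 90.1589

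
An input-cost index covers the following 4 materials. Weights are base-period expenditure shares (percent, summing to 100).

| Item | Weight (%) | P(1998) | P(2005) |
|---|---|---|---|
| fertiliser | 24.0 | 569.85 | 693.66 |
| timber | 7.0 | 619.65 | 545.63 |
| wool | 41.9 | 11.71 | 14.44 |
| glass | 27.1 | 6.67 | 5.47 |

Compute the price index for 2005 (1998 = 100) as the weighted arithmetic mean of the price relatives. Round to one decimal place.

109.3

fertiliser: 24.0 × (693.66/569.85) = 24.0 × 1.217268 = 29.2144
timber: 7.0 × (545.63/619.65) = 7.0 × 0.880545 = 6.1638
wool: 41.9 × (14.44/11.71) = 41.9 × 1.233134 = 51.6683
glass: 27.1 × (5.47/6.67) = 27.1 × 0.820090 = 22.2244
Index = Σ wᵢ·(p₁ᵢ/p₀ᵢ) = 29.2144 + 6.1638 + 51.6683 + 22.2244 = 109.2710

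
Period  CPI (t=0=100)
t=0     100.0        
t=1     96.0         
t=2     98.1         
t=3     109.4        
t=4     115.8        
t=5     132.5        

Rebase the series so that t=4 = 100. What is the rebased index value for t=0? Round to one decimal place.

Rebased(t=0) = 100.0 / 115.8 × 100 = 86.3558

86.4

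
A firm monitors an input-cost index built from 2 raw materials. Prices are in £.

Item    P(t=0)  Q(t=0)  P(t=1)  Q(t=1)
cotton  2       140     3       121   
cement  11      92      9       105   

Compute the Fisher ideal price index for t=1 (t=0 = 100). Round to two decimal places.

95.10

Laspeyres component (base-period weights):
ΣP(t=1)Q(t=0) = 3×140 + 9×92 = 420 + 828 = 1248
ΣP(t=0)Q(t=0) = 2×140 + 11×92 = 280 + 1012 = 1292
L = 1248 / 1292 × 100 = 96.5944
Paasche component (current-period weights):
ΣP(t=1)Q(t=1) = 3×121 + 9×105 = 363 + 945 = 1308
ΣP(t=0)Q(t=1) = 2×121 + 11×105 = 242 + 1155 = 1397
P = 1308 / 1397 × 100 = 93.6292
Fisher = √(L × P) = √(96.5944 × 93.6292) = 95.1003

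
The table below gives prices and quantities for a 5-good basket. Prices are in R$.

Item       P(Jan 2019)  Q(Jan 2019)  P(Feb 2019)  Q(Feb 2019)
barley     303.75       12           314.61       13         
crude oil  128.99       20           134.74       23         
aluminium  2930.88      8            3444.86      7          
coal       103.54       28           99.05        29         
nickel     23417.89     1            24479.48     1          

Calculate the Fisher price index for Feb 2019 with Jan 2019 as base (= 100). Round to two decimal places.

109.19

Laspeyres component (base-period weights):
ΣP(Feb 2019)Q(Jan 2019) = 314.61×12 + 134.74×20 + 3444.86×8 + 99.05×28 + 24479.48×1 = 3775.32 + 2694.8 + 27558.88 + 2773.4 + 24479.48 = 61281.88
ΣP(Jan 2019)Q(Jan 2019) = 303.75×12 + 128.99×20 + 2930.88×8 + 103.54×28 + 23417.89×1 = 3645 + 2579.8 + 23447.04 + 2899.12 + 23417.89 = 55988.85
L = 61281.88 / 55988.85 × 100 = 109.4537
Paasche component (current-period weights):
ΣP(Feb 2019)Q(Feb 2019) = 314.61×13 + 134.74×23 + 3444.86×7 + 99.05×29 + 24479.48×1 = 4089.93 + 3099.02 + 24114.02 + 2872.45 + 24479.48 = 58654.9
ΣP(Jan 2019)Q(Feb 2019) = 303.75×13 + 128.99×23 + 2930.88×7 + 103.54×29 + 23417.89×1 = 3948.75 + 2966.77 + 20516.16 + 3002.66 + 23417.89 = 53852.23
P = 58654.9 / 53852.23 × 100 = 108.9182
Fisher = √(L × P) = √(109.4537 × 108.9182) = 109.1857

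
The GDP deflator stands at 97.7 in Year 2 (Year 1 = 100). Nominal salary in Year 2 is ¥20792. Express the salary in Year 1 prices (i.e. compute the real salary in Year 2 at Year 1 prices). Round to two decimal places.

21281.47

Real = Nominal ÷ (Index/100) = 20792 ÷ (97.7/100)
     = 20792 ÷ 0.977 = 21281.4739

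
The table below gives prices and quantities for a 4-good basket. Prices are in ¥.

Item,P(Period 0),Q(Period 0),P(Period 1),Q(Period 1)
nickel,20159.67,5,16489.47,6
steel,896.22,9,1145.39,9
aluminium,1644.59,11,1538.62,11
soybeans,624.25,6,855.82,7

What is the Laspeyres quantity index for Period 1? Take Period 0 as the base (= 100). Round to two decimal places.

Laspeyres quantity index uses base-period prices as weights.
ΣP(Period 0)·Q(Period 1) = 20159.67×6 + 896.22×9 + 1644.59×11 + 624.25×7 = 120958.02 + 8065.98 + 18090.49 + 4369.75 = 151484.24
ΣP(Period 0)·Q(Period 0) = 20159.67×5 + 896.22×9 + 1644.59×11 + 624.25×6 = 100798.35 + 8065.98 + 18090.49 + 3745.5 = 130700.32
Index = 151484.24 / 130700.32 × 100 = 115.9020

115.90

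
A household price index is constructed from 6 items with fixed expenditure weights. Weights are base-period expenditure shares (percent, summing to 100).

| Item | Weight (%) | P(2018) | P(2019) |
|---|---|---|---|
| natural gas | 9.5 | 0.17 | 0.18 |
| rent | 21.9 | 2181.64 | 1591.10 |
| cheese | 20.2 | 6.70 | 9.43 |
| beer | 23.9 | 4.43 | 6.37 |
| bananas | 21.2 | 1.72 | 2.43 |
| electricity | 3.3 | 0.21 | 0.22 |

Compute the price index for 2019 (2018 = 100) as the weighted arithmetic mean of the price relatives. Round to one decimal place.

122.2

natural gas: 9.5 × (0.18/0.17) = 9.5 × 1.058824 = 10.0588
rent: 21.9 × (1591.10/2181.64) = 21.9 × 0.729314 = 15.9720
cheese: 20.2 × (9.43/6.70) = 20.2 × 1.407463 = 28.4307
beer: 23.9 × (6.37/4.43) = 23.9 × 1.437923 = 34.3664
bananas: 21.2 × (2.43/1.72) = 21.2 × 1.412791 = 29.9512
electricity: 3.3 × (0.22/0.21) = 3.3 × 1.047619 = 3.4571
Index = Σ wᵢ·(p₁ᵢ/p₀ᵢ) = 10.0588 + 15.9720 + 28.4307 + 34.3664 + 29.9512 + 3.4571 = 122.2362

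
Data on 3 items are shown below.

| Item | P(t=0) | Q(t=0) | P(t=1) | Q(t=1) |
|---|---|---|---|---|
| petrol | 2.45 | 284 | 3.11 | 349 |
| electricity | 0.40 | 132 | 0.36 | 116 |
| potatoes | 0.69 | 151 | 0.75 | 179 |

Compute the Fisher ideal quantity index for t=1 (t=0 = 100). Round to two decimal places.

Laspeyres component (base-period weights):
ΣP(t=0)Q(t=1) = 2.45×349 + 0.40×116 + 0.69×179 = 855.05 + 46.4 + 123.51 = 1024.96
ΣP(t=0)Q(t=0) = 2.45×284 + 0.40×132 + 0.69×151 = 695.8 + 52.8 + 104.19 = 852.79
L = 1024.96 / 852.79 × 100 = 120.1890
Paasche component (current-period weights):
ΣP(t=1)Q(t=1) = 3.11×349 + 0.36×116 + 0.75×179 = 1085.39 + 41.76 + 134.25 = 1261.4
ΣP(t=1)Q(t=0) = 3.11×284 + 0.36×132 + 0.75×151 = 883.24 + 47.52 + 113.25 = 1044.01
P = 1261.4 / 1044.01 × 100 = 120.8226
Fisher = √(L × P) = √(120.1890 × 120.8226) = 120.5054

120.51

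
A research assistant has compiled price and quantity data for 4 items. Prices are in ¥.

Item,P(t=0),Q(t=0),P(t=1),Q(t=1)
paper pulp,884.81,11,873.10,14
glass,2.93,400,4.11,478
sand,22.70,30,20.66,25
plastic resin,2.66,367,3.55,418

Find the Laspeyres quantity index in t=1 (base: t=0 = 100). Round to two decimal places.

Laspeyres quantity index uses base-period prices as weights.
ΣP(t=0)·Q(t=1) = 884.81×14 + 2.93×478 + 22.70×25 + 2.66×418 = 12387.34 + 1400.54 + 567.5 + 1111.88 = 15467.26
ΣP(t=0)·Q(t=0) = 884.81×11 + 2.93×400 + 22.70×30 + 2.66×367 = 9732.91 + 1172 + 681 + 976.22 = 12562.13
Index = 15467.26 / 12562.13 × 100 = 123.1261

123.13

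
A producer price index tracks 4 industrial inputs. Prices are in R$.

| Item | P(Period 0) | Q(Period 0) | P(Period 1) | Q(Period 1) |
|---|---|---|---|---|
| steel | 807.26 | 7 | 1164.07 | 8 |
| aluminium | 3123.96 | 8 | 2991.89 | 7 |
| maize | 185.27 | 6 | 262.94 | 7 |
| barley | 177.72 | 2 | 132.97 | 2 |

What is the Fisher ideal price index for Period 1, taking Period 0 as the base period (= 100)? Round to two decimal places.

106.80

Laspeyres component (base-period weights):
ΣP(Period 1)Q(Period 0) = 1164.07×7 + 2991.89×8 + 262.94×6 + 132.97×2 = 8148.49 + 23935.12 + 1577.64 + 265.94 = 33927.19
ΣP(Period 0)Q(Period 0) = 807.26×7 + 3123.96×8 + 185.27×6 + 177.72×2 = 5650.82 + 24991.68 + 1111.62 + 355.44 = 32109.56
L = 33927.19 / 32109.56 × 100 = 105.6607
Paasche component (current-period weights):
ΣP(Period 1)Q(Period 1) = 1164.07×8 + 2991.89×7 + 262.94×7 + 132.97×2 = 9312.56 + 20943.23 + 1840.58 + 265.94 = 32362.31
ΣP(Period 0)Q(Period 1) = 807.26×8 + 3123.96×7 + 185.27×7 + 177.72×2 = 6458.08 + 21867.72 + 1296.89 + 355.44 = 29978.13
P = 32362.31 / 29978.13 × 100 = 107.9531
Fisher = √(L × P) = √(105.6607 × 107.9531) = 106.8007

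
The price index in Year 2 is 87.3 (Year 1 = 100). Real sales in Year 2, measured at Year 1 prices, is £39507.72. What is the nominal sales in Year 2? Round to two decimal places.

34490.24

Nominal = Real × (Index/100) = 39507.72 × (87.3/100)
        = 39507.72 × 0.873 = 34490.2396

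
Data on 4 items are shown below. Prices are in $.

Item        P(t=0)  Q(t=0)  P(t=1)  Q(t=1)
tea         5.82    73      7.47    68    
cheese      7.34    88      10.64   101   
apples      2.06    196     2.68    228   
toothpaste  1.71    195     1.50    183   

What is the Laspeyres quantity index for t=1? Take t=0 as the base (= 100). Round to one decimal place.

Laspeyres quantity index uses base-period prices as weights.
ΣP(t=0)·Q(t=1) = 5.82×68 + 7.34×101 + 2.06×228 + 1.71×183 = 395.76 + 741.34 + 469.68 + 312.93 = 1919.71
ΣP(t=0)·Q(t=0) = 5.82×73 + 7.34×88 + 2.06×196 + 1.71×195 = 424.86 + 645.92 + 403.76 + 333.45 = 1807.99
Index = 1919.71 / 1807.99 × 100 = 106.1792

106.2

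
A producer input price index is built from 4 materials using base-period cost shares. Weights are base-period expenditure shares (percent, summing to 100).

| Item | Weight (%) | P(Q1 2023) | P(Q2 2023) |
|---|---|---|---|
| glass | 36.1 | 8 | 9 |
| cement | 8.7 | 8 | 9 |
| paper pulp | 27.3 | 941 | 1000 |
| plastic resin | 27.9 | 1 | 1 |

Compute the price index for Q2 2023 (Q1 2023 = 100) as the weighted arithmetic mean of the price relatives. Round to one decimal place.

glass: 36.1 × (9/8) = 36.1 × 1.125000 = 40.6125
cement: 8.7 × (9/8) = 8.7 × 1.125000 = 9.7875
paper pulp: 27.3 × (1000/941) = 27.3 × 1.062699 = 29.0117
plastic resin: 27.9 × (1/1) = 27.9 × 1.000000 = 27.9000
Index = Σ wᵢ·(p₁ᵢ/p₀ᵢ) = 40.6125 + 9.7875 + 29.0117 + 27.9000 = 107.3117

107.3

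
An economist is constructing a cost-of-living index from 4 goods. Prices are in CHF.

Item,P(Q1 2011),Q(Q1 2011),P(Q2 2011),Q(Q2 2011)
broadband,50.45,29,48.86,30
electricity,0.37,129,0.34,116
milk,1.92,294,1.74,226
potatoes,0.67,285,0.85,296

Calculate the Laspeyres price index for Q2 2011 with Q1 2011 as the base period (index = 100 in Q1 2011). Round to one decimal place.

97.7

Laspeyres price index uses base-period quantities as weights.
ΣP(Q2 2011)·Q(Q1 2011) = 48.86×29 + 0.34×129 + 1.74×294 + 0.85×285 = 1416.94 + 43.86 + 511.56 + 242.25 = 2214.61
ΣP(Q1 2011)·Q(Q1 2011) = 50.45×29 + 0.37×129 + 1.92×294 + 0.67×285 = 1463.05 + 47.73 + 564.48 + 190.95 = 2266.21
Index = 2214.61 / 2266.21 × 100 = 97.7231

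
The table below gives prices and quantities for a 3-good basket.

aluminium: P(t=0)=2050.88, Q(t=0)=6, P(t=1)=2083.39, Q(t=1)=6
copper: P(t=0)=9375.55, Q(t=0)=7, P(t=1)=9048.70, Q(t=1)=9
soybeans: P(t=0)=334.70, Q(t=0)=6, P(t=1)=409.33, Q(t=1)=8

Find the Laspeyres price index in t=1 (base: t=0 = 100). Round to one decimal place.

97.9

Laspeyres price index uses base-period quantities as weights.
ΣP(t=1)·Q(t=0) = 2083.39×6 + 9048.70×7 + 409.33×6 = 12500.34 + 63340.9 + 2455.98 = 78297.22
ΣP(t=0)·Q(t=0) = 2050.88×6 + 9375.55×7 + 334.70×6 = 12305.28 + 65628.85 + 2008.2 = 79942.33
Index = 78297.22 / 79942.33 × 100 = 97.9421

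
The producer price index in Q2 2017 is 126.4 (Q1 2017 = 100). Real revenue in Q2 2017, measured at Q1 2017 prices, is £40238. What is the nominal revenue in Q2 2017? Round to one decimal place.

50860.8

Nominal = Real × (Index/100) = 40238 × (126.4/100)
        = 40238 × 1.264 = 50860.8320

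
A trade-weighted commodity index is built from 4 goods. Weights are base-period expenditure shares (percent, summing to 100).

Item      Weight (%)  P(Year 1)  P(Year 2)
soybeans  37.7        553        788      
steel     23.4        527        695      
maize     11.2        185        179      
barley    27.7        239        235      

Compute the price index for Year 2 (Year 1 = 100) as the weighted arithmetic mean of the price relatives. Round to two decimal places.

soybeans: 37.7 × (788/553) = 37.7 × 1.424955 = 53.7208
steel: 23.4 × (695/527) = 23.4 × 1.318786 = 30.8596
maize: 11.2 × (179/185) = 11.2 × 0.967568 = 10.8368
barley: 27.7 × (235/239) = 27.7 × 0.983264 = 27.2364
Index = Σ wᵢ·(p₁ᵢ/p₀ᵢ) = 53.7208 + 30.8596 + 10.8368 + 27.2364 = 122.6535

122.65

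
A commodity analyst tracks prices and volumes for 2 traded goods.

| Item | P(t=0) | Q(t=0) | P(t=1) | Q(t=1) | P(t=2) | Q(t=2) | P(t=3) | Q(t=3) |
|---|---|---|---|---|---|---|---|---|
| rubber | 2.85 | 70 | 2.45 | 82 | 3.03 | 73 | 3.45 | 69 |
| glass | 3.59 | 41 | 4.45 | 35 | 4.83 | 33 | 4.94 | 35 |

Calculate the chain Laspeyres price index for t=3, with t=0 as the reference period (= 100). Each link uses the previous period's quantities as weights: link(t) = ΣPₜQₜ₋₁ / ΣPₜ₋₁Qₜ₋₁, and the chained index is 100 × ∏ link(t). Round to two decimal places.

130.28

Link t=0→t=1:
ΣP(t=1)Q(t=0) = 2.45×70 + 4.45×41 = 171.5 + 182.45 = 353.95
ΣP(t=0)Q(t=0) = 2.85×70 + 3.59×41 = 199.5 + 147.19 = 346.69
link = 353.95/346.69 = 1.020941
Link t=1→t=2:
ΣP(t=2)Q(t=1) = 3.03×82 + 4.83×35 = 248.46 + 169.05 = 417.51
ΣP(t=1)Q(t=1) = 2.45×82 + 4.45×35 = 200.9 + 155.75 = 356.65
link = 417.51/356.65 = 1.170643
Link t=2→t=3:
ΣP(t=3)Q(t=2) = 3.45×73 + 4.94×33 = 251.85 + 163.02 = 414.87
ΣP(t=2)Q(t=2) = 3.03×73 + 4.83×33 = 221.19 + 159.39 = 380.58
link = 414.87/380.58 = 1.090099
Chained index = 100 × 1.020941 × 1.170643 × 1.090099 = 130.2841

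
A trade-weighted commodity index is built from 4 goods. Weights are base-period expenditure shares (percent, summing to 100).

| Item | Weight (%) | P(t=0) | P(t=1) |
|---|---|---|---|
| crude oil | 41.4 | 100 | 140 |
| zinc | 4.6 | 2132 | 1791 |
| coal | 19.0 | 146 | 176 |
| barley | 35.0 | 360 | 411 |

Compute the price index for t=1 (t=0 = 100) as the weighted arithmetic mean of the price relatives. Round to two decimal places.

124.69

crude oil: 41.4 × (140/100) = 41.4 × 1.400000 = 57.9600
zinc: 4.6 × (1791/2132) = 4.6 × 0.840056 = 3.8643
coal: 19.0 × (176/146) = 19.0 × 1.205479 = 22.9041
barley: 35.0 × (411/360) = 35.0 × 1.141667 = 39.9583
Index = Σ wᵢ·(p₁ᵢ/p₀ᵢ) = 57.9600 + 3.8643 + 22.9041 + 39.9583 = 124.6867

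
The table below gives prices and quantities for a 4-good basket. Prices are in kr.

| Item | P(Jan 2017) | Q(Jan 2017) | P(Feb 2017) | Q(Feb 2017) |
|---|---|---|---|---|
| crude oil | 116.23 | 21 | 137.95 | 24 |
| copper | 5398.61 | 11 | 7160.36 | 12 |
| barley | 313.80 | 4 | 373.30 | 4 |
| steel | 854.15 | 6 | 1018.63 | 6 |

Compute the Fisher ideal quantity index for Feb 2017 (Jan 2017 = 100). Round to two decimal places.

108.46

Laspeyres component (base-period weights):
ΣP(Jan 2017)Q(Feb 2017) = 116.23×24 + 5398.61×12 + 313.80×4 + 854.15×6 = 2789.52 + 64783.32 + 1255.2 + 5124.9 = 73952.94
ΣP(Jan 2017)Q(Jan 2017) = 116.23×21 + 5398.61×11 + 313.80×4 + 854.15×6 = 2440.83 + 59384.71 + 1255.2 + 5124.9 = 68205.64
L = 73952.94 / 68205.64 × 100 = 108.4264
Paasche component (current-period weights):
ΣP(Feb 2017)Q(Feb 2017) = 137.95×24 + 7160.36×12 + 373.30×4 + 1018.63×6 = 3310.8 + 85924.32 + 1493.2 + 6111.78 = 96840.1
ΣP(Feb 2017)Q(Jan 2017) = 137.95×21 + 7160.36×11 + 373.30×4 + 1018.63×6 = 2896.95 + 78763.96 + 1493.2 + 6111.78 = 89265.89
P = 96840.1 / 89265.89 × 100 = 108.4850
Fisher = √(L × P) = √(108.4264 × 108.4850) = 108.4557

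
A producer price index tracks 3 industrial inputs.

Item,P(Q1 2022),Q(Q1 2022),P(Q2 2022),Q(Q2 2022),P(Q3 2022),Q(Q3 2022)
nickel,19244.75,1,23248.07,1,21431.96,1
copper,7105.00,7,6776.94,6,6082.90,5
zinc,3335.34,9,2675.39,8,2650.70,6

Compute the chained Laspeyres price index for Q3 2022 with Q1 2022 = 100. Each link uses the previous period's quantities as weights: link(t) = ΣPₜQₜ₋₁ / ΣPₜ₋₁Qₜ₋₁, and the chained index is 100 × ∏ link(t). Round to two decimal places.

88.79

Link Q1 2022→Q2 2022:
ΣP(Q2 2022)Q(Q1 2022) = 23248.07×1 + 6776.94×7 + 2675.39×9 = 23248.07 + 47438.58 + 24078.51 = 94765.16
ΣP(Q1 2022)Q(Q1 2022) = 19244.75×1 + 7105.00×7 + 3335.34×9 = 19244.75 + 49735 + 30018.06 = 98997.81
link = 94765.16/98997.81 = 0.957245
Link Q2 2022→Q3 2022:
ΣP(Q3 2022)Q(Q2 2022) = 21431.96×1 + 6082.90×6 + 2650.70×8 = 21431.96 + 36497.4 + 21205.6 = 79134.96
ΣP(Q2 2022)Q(Q2 2022) = 23248.07×1 + 6776.94×6 + 2675.39×8 = 23248.07 + 40661.64 + 21403.12 = 85312.83
link = 79134.96/85312.83 = 0.927586
Chained index = 100 × 0.957245 × 0.927586 = 88.7927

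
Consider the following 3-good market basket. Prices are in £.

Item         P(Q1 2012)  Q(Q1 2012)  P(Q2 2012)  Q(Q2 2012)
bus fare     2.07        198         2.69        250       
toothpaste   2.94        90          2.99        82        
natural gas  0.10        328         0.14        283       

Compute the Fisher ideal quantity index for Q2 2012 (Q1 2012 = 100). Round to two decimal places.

112.09

Laspeyres component (base-period weights):
ΣP(Q1 2012)Q(Q2 2012) = 2.07×250 + 2.94×82 + 0.10×283 = 517.5 + 241.08 + 28.3 = 786.88
ΣP(Q1 2012)Q(Q1 2012) = 2.07×198 + 2.94×90 + 0.10×328 = 409.86 + 264.6 + 32.8 = 707.26
L = 786.88 / 707.26 × 100 = 111.2575
Paasche component (current-period weights):
ΣP(Q2 2012)Q(Q2 2012) = 2.69×250 + 2.99×82 + 0.14×283 = 672.5 + 245.18 + 39.62 = 957.3
ΣP(Q2 2012)Q(Q1 2012) = 2.69×198 + 2.99×90 + 0.14×328 = 532.62 + 269.1 + 45.92 = 847.64
P = 957.3 / 847.64 × 100 = 112.9371
Fisher = √(L × P) = √(111.2575 × 112.9371) = 112.0942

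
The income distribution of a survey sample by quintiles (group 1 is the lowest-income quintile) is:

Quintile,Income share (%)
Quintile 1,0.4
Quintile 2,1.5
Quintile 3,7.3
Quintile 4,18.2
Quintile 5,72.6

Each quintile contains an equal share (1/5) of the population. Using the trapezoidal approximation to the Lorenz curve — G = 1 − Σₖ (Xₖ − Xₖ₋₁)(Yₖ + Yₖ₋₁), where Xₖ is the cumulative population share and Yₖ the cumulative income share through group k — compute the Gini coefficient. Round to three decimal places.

0.644

Cumulative income shares Yₖ: 0.0040, 0.0190, 0.0920, 0.2740, 1.0000
Σ (Xₖ−Xₖ₋₁)(Yₖ+Yₖ₋₁) = (1/5)(0.0040+0.0000) + (1/5)(0.0190+0.0040) + (1/5)(0.0920+0.0190) + (1/5)(0.2740+0.0920) + (1/5)(1.0000+0.2740)
  = 0.0008 + 0.0046 + 0.0222 + 0.0732 + 0.2548 = 0.3556
G = 1 − 0.3556 = 0.6444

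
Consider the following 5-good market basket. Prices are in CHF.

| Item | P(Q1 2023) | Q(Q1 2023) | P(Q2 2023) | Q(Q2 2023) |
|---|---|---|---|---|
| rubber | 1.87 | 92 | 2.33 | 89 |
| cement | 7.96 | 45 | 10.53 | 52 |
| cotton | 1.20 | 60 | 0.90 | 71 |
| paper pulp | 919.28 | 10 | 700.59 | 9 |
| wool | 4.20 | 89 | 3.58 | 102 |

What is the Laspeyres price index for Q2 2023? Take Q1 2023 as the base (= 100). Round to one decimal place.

79.3

Laspeyres price index uses base-period quantities as weights.
ΣP(Q2 2023)·Q(Q1 2023) = 2.33×92 + 10.53×45 + 0.90×60 + 700.59×10 + 3.58×89 = 214.36 + 473.85 + 54 + 7005.9 + 318.62 = 8066.73
ΣP(Q1 2023)·Q(Q1 2023) = 1.87×92 + 7.96×45 + 1.20×60 + 919.28×10 + 4.20×89 = 172.04 + 358.2 + 72 + 9192.8 + 373.8 = 10168.84
Index = 8066.73 / 10168.84 × 100 = 79.3279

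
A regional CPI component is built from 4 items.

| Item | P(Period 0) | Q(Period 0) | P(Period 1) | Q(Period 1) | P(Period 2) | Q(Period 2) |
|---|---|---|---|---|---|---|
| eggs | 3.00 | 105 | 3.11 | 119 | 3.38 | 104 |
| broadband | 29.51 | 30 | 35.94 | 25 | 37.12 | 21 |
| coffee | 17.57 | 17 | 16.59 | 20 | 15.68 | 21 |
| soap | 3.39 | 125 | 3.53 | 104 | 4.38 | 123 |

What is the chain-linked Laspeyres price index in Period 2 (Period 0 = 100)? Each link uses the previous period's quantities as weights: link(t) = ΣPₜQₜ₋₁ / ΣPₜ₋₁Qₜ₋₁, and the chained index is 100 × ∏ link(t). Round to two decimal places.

118.09

Link Period 0→Period 1:
ΣP(Period 1)Q(Period 0) = 3.11×105 + 35.94×30 + 16.59×17 + 3.53×125 = 326.55 + 1078.2 + 282.03 + 441.25 = 2128.03
ΣP(Period 0)Q(Period 0) = 3.00×105 + 29.51×30 + 17.57×17 + 3.39×125 = 315 + 885.3 + 298.69 + 423.75 = 1922.74
link = 2128.03/1922.74 = 1.106770
Link Period 1→Period 2:
ΣP(Period 2)Q(Period 1) = 3.38×119 + 37.12×25 + 15.68×20 + 4.38×104 = 402.22 + 928 + 313.6 + 455.52 = 2099.34
ΣP(Period 1)Q(Period 1) = 3.11×119 + 35.94×25 + 16.59×20 + 3.53×104 = 370.09 + 898.5 + 331.8 + 367.12 = 1967.51
link = 2099.34/1967.51 = 1.067003
Chained index = 100 × 1.106770 × 1.067003 = 118.0927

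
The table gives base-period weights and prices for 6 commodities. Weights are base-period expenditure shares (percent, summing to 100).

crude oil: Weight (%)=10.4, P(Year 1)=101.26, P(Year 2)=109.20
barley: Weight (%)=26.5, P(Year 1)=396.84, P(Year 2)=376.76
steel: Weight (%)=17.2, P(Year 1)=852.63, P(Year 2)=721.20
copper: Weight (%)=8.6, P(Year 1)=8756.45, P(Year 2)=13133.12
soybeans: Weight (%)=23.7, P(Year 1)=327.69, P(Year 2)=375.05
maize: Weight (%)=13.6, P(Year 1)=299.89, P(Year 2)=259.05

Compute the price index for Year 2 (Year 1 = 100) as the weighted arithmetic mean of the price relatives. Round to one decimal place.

crude oil: 10.4 × (109.20/101.26) = 10.4 × 1.078412 = 11.2155
barley: 26.5 × (376.76/396.84) = 26.5 × 0.949400 = 25.1591
steel: 17.2 × (721.20/852.63) = 17.2 × 0.845853 = 14.5487
copper: 8.6 × (13133.12/8756.45) = 8.6 × 1.499822 = 12.8985
soybeans: 23.7 × (375.05/327.69) = 23.7 × 1.144527 = 27.1253
maize: 13.6 × (259.05/299.89) = 13.6 × 0.863817 = 11.7479
Index = Σ wᵢ·(p₁ᵢ/p₀ᵢ) = 11.2155 + 25.1591 + 14.5487 + 12.8985 + 27.1253 + 11.7479 = 102.6949

102.7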